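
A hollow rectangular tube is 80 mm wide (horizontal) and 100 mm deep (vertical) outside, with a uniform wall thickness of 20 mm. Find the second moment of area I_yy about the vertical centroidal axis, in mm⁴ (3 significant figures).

Split into non-overlapping primitives; take the origin at the lower-left of the bounding box.
Outer rectangle: 80 × 100, A = 8 000 mm², x = 40 mm, Ī = 4 266 667 mm⁴.
Inner void (subtracted): 40 × 60, A = 2 400 mm², x = 40 mm, Ī = 320 000 mm⁴.
By symmetry the centroid is at mid-width, x̄ = 40 mm.
All pieces are centred on the vertical centroidal axis, so I = ΣĪ (holes subtracted) = 3 946 667 mm⁴.

I_yy ≈ 3.95 × 10⁶ mm⁴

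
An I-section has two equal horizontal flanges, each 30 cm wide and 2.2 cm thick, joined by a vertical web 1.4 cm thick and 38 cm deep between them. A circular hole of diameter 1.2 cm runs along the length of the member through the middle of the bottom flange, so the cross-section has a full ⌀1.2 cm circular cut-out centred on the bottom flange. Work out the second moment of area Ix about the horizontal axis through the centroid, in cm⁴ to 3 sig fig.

Ix ≈ 5.93 × 10⁴ cm⁴

Treat the section as a set of non-overlapping primitives; coordinates are from the bounding-box lower-left.
Bottom flange: 30 × 2.2, A = 66 cm², y = 1.1 cm, Ī = 26.62 cm⁴.
Web: 1.4 × 38, A = 53.2 cm², y = 21.2 cm, Ī = 6401.7 cm⁴.
Top flange: 30 × 2.2, A = 66 cm², y = 41.3 cm, Ī = 26.62 cm⁴.
Hole (subtracted): ⌀1.2, A = 1.131 cm², y = 1.1 cm, Ī = 0.10179 cm⁴.
Centroid: ȳ = ΣA·y / ΣA = 21.324 cm.
Transfer each piece to the horizontal axis through the centroid using Ī + A·d² with d = y − 21.324:
  bottom flange: d = -20.224 cm → contributes +27 020 cm⁴
  web: d = -0.1235 cm → contributes +6402.5 cm⁴
  top flange: d = 19.976 cm → contributes +26 365 cm⁴
  hole: d = -20.224 cm → contributes −462.66 cm⁴
Total I = 59 324 cm⁴.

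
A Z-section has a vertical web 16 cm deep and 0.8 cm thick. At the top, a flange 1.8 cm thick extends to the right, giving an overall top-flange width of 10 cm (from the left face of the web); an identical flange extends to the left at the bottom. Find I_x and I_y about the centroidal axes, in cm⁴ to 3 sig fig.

I_x ≈ 1950 cm⁴, I_y ≈ 1060 cm⁴

Break the section into simple shapes (no overlaps), measuring from the bottom-left corner of the bounding box.
Web: 0.8 × 16, A = 12.8 cm², y = 8 cm, Ī = 273.07 cm⁴.
Top flange (beyond web): 9.2 × 1.8, A = 16.56 cm², y = 15.1 cm, Ī = 4.4712 cm⁴.
Bottom flange (beyond web): 9.2 × 1.8, A = 16.56 cm², y = 0.9 cm, Ī = 4.4712 cm⁴.
Centroid: ȳ = ΣA·y / ΣA = 8 cm.
Transfer each piece to the centroidal x-axis using Ī + A·d² with d = y − 8:
  web: d = 0 cm → contributes +273.07 cm⁴
  top flange (beyond web): d = 7.1 cm → contributes +839.26 cm⁴
  bottom flange (beyond web): d = -7.1 cm → contributes +839.26 cm⁴
Total I = 1951.6 cm⁴.
For the y-axis: x̄ = 9.6 cm.
Repeating about the centroidal y-axis gives I_y = 1062.3 cm⁴.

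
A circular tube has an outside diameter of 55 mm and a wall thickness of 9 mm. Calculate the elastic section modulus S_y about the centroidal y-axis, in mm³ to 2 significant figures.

Decompose the section into non-overlapping parts with the origin at the bottom-left of its bounding rectangle.
Outer circle: ⌀55, A = 2 376 mm², x = 27.5 mm, Ī = 449 180 mm⁴.
Bore (subtracted): ⌀37, A = 1 075 mm², x = 27.5 mm, Ī = 91 998 mm⁴.
By symmetry the centroid is at mid-width, x̄ = 27.5 mm.
All pieces are centred on the centroidal y-axis, so I = ΣĪ (holes subtracted) = 357 183 mm⁴.
Extreme fibre distance c = 27.5 mm; S = I/c = 12 988 mm³.

S_y ≈ 1.3 × 10⁴ mm³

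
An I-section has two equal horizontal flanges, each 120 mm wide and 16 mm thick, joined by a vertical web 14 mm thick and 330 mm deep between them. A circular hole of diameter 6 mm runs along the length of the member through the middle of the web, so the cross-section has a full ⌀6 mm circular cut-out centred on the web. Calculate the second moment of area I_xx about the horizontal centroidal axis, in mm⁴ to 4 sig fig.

I_xx ≈ 1.569 × 10⁸ mm⁴

Decompose the section into non-overlapping parts with the origin at the bottom-left of its bounding rectangle.
Bottom flange: 120 × 16, A = 1 920 mm², y = 8 mm, Ī = 40 960 mm⁴.
Web: 14 × 330, A = 4 620 mm², y = 181 mm, Ī = 41 926 500 mm⁴.
Top flange: 120 × 16, A = 1 920 mm², y = 354 mm, Ī = 40 960 mm⁴.
Hole (subtracted): ⌀6, A = 28.2743 mm², y = 181 mm, Ī = 63.6173 mm⁴.
By symmetry the centroid is at mid-height, ȳ = 181 mm.
Transfer each piece to the horizontal centroidal axis using Ī + A·d² with d = y − 181:
  bottom flange: d = -173 mm → contributes +57 504 640 mm⁴
  web: d = 0 mm → contributes +41 926 500 mm⁴
  top flange: d = 173 mm → contributes +57 504 640 mm⁴
  hole: d = 0 mm → contributes −63.6173 mm⁴
Total I = 156 935 716 mm⁴.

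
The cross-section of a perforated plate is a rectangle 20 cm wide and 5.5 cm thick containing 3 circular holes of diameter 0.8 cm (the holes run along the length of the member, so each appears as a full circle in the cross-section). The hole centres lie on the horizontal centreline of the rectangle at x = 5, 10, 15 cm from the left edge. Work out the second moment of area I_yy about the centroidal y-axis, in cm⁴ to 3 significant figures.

Treat the section as a set of non-overlapping primitives; coordinates are from the bounding-box lower-left.
Plate: 20 × 5.5, A = 110 cm², x = 10 cm, Ī = 3666.7 cm⁴.
Hole 1 (subtracted): ⌀0.8, A = 0.50265 cm², x = 5 cm, Ī = 0.020106 cm⁴.
Hole 2 (subtracted): ⌀0.8, A = 0.50265 cm², x = 10 cm, Ī = 0.020106 cm⁴.
Hole 3 (subtracted): ⌀0.8, A = 0.50265 cm², x = 15 cm, Ī = 0.020106 cm⁴.
By symmetry the centroid is at mid-width, x̄ = 10 cm.
Transfer each piece to the centroidal y-axis using Ī + A·d² with d = x − 10:
  plate: d = 0 cm → contributes +3666.7 cm⁴
  hole 1: d = -5 cm → contributes −12.586 cm⁴
  hole 2: d = 0 cm → contributes −0.020106 cm⁴
  hole 3: d = 5 cm → contributes −12.586 cm⁴
Total I = 3641.5 cm⁴.

I_yy ≈ 3640 cm⁴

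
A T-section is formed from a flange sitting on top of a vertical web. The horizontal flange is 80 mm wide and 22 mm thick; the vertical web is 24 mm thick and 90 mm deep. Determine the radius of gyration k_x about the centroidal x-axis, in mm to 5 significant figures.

k_x ≈ 34.145 mm

Split into non-overlapping primitives; take the origin at the lower-left of the bounding box.
Flange: 80 × 22, A = 1 760 mm², y = 101 mm, Ī = 70986.67 mm⁴.
Web: 24 × 90, A = 2 160 mm², y = 45 mm, Ī = 1 458 000 mm⁴.
Centroid: ȳ = ΣA·y / ΣA = 70.14286 mm.
Transfer each piece to the centroidal x-axis using Ī + A·d² with d = y − 70.14286:
  flange: d = 30.85714 mm → contributes +1 746 794 mm⁴
  web: d = -25.14286 mm → contributes +2 823 473 mm⁴
Total I = 4 570 267 mm⁴.
Radius of gyration: k = √(I/A) = √(4 570 267 / 3 920) = 34.14505 mm.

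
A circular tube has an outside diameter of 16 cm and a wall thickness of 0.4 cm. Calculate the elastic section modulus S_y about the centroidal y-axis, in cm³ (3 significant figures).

Break the section into simple shapes (no overlaps), measuring from the bottom-left corner of the bounding box.
Outer circle: ⌀16, A = 201.06 cm², x = 8 cm, Ī = 3 217 cm⁴.
Bore (subtracted): ⌀15.2, A = 181.46 cm², x = 8 cm, Ī = 2620.3 cm⁴.
By symmetry the centroid is at mid-width, x̄ = 8 cm.
All pieces are centred on the centroidal y-axis, so I = ΣĪ (holes subtracted) = 596.73 cm⁴.
Extreme fibre distance c = 8 cm; S = I/c = 74.591 cm³.

S_y ≈ 74.6 cm³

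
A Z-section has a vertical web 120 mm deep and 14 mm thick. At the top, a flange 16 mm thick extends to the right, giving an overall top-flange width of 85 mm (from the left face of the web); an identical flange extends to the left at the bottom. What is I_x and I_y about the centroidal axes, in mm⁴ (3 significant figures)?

Treat the section as a set of non-overlapping primitives; coordinates are from the bounding-box lower-left.
Web: 14 × 120, A = 1 680 mm², y = 60 mm, Ī = 2 016 000 mm⁴.
Top flange (beyond web): 71 × 16, A = 1 136 mm², y = 112 mm, Ī = 24 235 mm⁴.
Bottom flange (beyond web): 71 × 16, A = 1 136 mm², y = 8 mm, Ī = 24 235 mm⁴.
Centroid: ȳ = ΣA·y / ΣA = 60 mm.
Transfer each piece to the centroidal x-axis using Ī + A·d² with d = y − 60:
  web: d = 0 mm → contributes +2 016 000 mm⁴
  top flange (beyond web): d = 52 mm → contributes +3 095 979 mm⁴
  bottom flange (beyond web): d = -52 mm → contributes +3 095 979 mm⁴
Total I = 8 207 957 mm⁴.
For the y-axis: x̄ = 78 mm.
Repeating about the centroidal y-axis gives I_y = 5 085 669 mm⁴.

I_x ≈ 8.21 × 10⁶ mm⁴, I_y ≈ 5.09 × 10⁶ mm⁴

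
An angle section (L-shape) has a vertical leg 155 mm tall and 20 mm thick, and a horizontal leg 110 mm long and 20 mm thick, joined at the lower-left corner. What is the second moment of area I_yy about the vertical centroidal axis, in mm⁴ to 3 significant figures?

I_yy ≈ 4.76 × 10⁶ mm⁴

Split into non-overlapping primitives; take the origin at the lower-left of the bounding box.
Vertical leg: 20 × 155, A = 3 100 mm², x = 10 mm, Ī = 103 333 mm⁴.
Horizontal leg (remainder): 90 × 20, A = 1 800 mm², x = 65 mm, Ī = 1 215 000 mm⁴.
Centroid: x̄ = ΣA·x / ΣA = 30.204 mm.
Transfer each piece to the vertical centroidal axis using Ī + A·d² with d = x − 30.204:
  vertical leg: d = -20.204 mm → contributes +1 368 769 mm⁴
  horizontal leg (remainder): d = 34.796 mm → contributes +3 394 361 mm⁴
Total I = 4 763 129 mm⁴.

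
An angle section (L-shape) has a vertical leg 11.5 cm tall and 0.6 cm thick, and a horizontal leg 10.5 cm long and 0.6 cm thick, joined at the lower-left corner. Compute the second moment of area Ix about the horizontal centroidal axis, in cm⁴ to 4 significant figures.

Ix ≈ 171.0 cm⁴

Break the section into simple shapes (no overlaps), measuring from the bottom-left corner of the bounding box.
Vertical leg: 0.6 × 11.5, A = 6.9 cm², y = 5.75 cm, Ī = 76.0438 cm⁴.
Horizontal leg (remainder): 9.9 × 0.6, A = 5.94 cm², y = 0.3 cm, Ī = 0.1782 cm⁴.
Centroid: ȳ = ΣA·y / ΣA = 3.22874 cm.
Transfer each piece to the horizontal centroidal axis using Ī + A·d² with d = y − 3.22874:
  vertical leg: d = 2.52126 cm → contributes +119.905 cm⁴
  horizontal leg (remainder): d = -2.92874 cm → contributes +51.1286 cm⁴
Total I = 171.034 cm⁴.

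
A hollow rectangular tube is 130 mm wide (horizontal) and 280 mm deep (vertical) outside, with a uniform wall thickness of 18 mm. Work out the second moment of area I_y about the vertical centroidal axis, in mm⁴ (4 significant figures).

Split into non-overlapping primitives; take the origin at the lower-left of the bounding box.
Outer rectangle: 130 × 280, A = 36 400 mm², x = 65 mm, Ī = 51 263 333 mm⁴.
Inner void (subtracted): 94 × 244, A = 22 936 mm², x = 65 mm, Ī = 16 888 541 mm⁴.
By symmetry the centroid is at mid-width, x̄ = 65 mm.
All pieces are centred on the vertical centroidal axis, so I = ΣĪ (holes subtracted) = 34 374 792 mm⁴.

I_y ≈ 3.437 × 10⁷ mm⁴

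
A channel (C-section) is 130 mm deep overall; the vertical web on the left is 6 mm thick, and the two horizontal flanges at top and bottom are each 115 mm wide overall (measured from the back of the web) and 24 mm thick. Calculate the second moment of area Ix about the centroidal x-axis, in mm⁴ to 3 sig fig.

Ix ≈ 1.60 × 10⁷ mm⁴

Decompose the section into non-overlapping parts with the origin at the bottom-left of its bounding rectangle.
Web: 6 × 130, A = 780 mm², y = 65 mm, Ī = 1 098 500 mm⁴.
Top flange (beyond web): 109 × 24, A = 2 616 mm², y = 118 mm, Ī = 125 568 mm⁴.
Bottom flange (beyond web): 109 × 24, A = 2 616 mm², y = 12 mm, Ī = 125 568 mm⁴.
By symmetry the centroid is at mid-height, ȳ = 65 mm.
Transfer each piece to the centroidal x-axis using Ī + A·d² with d = y − 65:
  web: d = 0 mm → contributes +1 098 500 mm⁴
  top flange (beyond web): d = 53 mm → contributes +7 473 912 mm⁴
  bottom flange (beyond web): d = -53 mm → contributes +7 473 912 mm⁴
Total I = 16 046 324 mm⁴.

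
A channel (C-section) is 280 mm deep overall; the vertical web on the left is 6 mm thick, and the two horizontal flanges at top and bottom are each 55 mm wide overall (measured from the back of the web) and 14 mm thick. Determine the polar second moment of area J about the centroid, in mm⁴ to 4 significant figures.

J ≈ 3.612 × 10⁷ mm⁴

Decompose the section into non-overlapping parts with the origin at the bottom-left of its bounding rectangle.
Web: 6 × 280, A = 1 680 mm², y = 140 mm, Ī = 10 976 000 mm⁴.
Top flange (beyond web): 49 × 14, A = 686 mm², y = 273 mm, Ī = 11204.7 mm⁴.
Bottom flange (beyond web): 49 × 14, A = 686 mm², y = 7 mm, Ī = 11204.7 mm⁴.
By symmetry the centroid is at mid-height, ȳ = 140 mm.
Transfer each piece to the centroidal x-axis using Ī + A·d² with d = y − 140:
  web: d = 0 mm → contributes +10 976 000 mm⁴
  top flange (beyond web): d = 133 mm → contributes +12 145 859 mm⁴
  bottom flange (beyond web): d = -133 mm → contributes +12 145 859 mm⁴
Total I = 35 267 717 mm⁴.
For the y-axis: x̄ = 15.3624 mm.
Repeating about the centroidal y-axis gives I_y = 850 697 mm⁴.
Polar second moment: J = I_x + I_y = 36 118 414 mm⁴.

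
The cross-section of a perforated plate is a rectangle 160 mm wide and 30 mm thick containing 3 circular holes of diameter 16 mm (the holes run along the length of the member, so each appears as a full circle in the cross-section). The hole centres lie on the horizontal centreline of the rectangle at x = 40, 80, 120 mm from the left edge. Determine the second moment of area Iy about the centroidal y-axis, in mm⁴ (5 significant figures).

Iy ≈ 9.5870 × 10⁶ mm⁴

Decompose the section into non-overlapping parts with the origin at the bottom-left of its bounding rectangle.
Plate: 160 × 30, A = 4 800 mm², x = 80 mm, Ī = 10 240 000 mm⁴.
Hole 1 (subtracted): ⌀16, A = 201.0619 mm², x = 40 mm, Ī = 3216.991 mm⁴.
Hole 2 (subtracted): ⌀16, A = 201.0619 mm², x = 80 mm, Ī = 3216.991 mm⁴.
Hole 3 (subtracted): ⌀16, A = 201.0619 mm², x = 120 mm, Ī = 3216.991 mm⁴.
By symmetry the centroid is at mid-width, x̄ = 80 mm.
Transfer each piece to the centroidal y-axis using Ī + A·d² with d = x − 80:
  plate: d = 0 mm → contributes +10 240 000 mm⁴
  hole 1: d = -40 mm → contributes −324916.1 mm⁴
  hole 2: d = 0 mm → contributes −3216.991 mm⁴
  hole 3: d = 40 mm → contributes −324916.1 mm⁴
Total I = 9 586 951 mm⁴.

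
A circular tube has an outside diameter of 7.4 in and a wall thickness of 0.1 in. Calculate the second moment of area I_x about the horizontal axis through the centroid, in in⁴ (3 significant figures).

I_x ≈ 15.3 in⁴

Treat the section as a set of non-overlapping primitives; coordinates are from the bounding-box lower-left.
Outer circle: ⌀7.4, A = 43.008 in², y = 3.7 in, Ī = 147.2 in⁴.
Bore (subtracted): ⌀7.2, A = 40.715 in², y = 3.7 in, Ī = 131.92 in⁴.
By symmetry the centroid is at mid-height, ȳ = 3.7 in.
All pieces are centred on the horizontal axis through the centroid, so I = ΣĪ (holes subtracted) = 15.28 in⁴.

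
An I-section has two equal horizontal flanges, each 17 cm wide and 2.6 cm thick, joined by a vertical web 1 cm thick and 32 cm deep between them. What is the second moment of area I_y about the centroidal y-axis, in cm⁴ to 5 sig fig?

Split into non-overlapping primitives; take the origin at the lower-left of the bounding box.
Bottom flange: 17 × 2.6, A = 44.2 cm², x = 8.5 cm, Ī = 1064.483 cm⁴.
Web: 1 × 32, A = 32 cm², x = 8.5 cm, Ī = 2.666667 cm⁴.
Top flange: 17 × 2.6, A = 44.2 cm², x = 8.5 cm, Ī = 1064.483 cm⁴.
By symmetry the centroid is at mid-width, x̄ = 8.5 cm.
All pieces are centred on the centroidal y-axis, so I = ΣĪ = 2131.633 cm⁴.

I_y ≈ 2131.6 cm⁴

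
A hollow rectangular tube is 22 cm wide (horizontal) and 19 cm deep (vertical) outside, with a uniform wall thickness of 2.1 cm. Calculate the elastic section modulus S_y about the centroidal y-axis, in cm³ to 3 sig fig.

Treat the section as a set of non-overlapping primitives; coordinates are from the bounding-box lower-left.
Outer rectangle: 22 × 19, A = 418 cm², x = 11 cm, Ī = 16 859 cm⁴.
Inner void (subtracted): 17.8 × 14.8, A = 263.44 cm², x = 11 cm, Ī = 6955.7 cm⁴.
By symmetry the centroid is at mid-width, x̄ = 11 cm.
All pieces are centred on the centroidal y-axis, so I = ΣĪ (holes subtracted) = 9903.6 cm⁴.
Extreme fibre distance c = 11 cm; S = I/c = 900.33 cm³.

S_y ≈ 900 cm³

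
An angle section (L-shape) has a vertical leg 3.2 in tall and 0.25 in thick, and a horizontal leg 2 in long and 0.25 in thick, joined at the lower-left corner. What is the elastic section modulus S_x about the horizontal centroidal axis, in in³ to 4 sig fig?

S_x ≈ 0.6129 in³

Split into non-overlapping primitives; take the origin at the lower-left of the bounding box.
Vertical leg: 0.25 × 3.2, A = 0.8 in², y = 1.6 in, Ī = 0.682667 in⁴.
Horizontal leg (remainder): 1.75 × 0.25, A = 0.4375 in², y = 0.125 in, Ī = 0.00227865 in⁴.
Centroid: ȳ = ΣA·y / ΣA = 1.07854 in.
Transfer each piece to the horizontal centroidal axis using Ī + A·d² with d = y − 1.07854:
  vertical leg: d = 0.521465 in → contributes +0.900207 in⁴
  horizontal leg (remainder): d = -0.953535 in → contributes +0.400067 in⁴
Total I = 1.30027 in⁴.
Extreme fibre distance c = 2.12146 in; S = I/c = 0.612913 in³.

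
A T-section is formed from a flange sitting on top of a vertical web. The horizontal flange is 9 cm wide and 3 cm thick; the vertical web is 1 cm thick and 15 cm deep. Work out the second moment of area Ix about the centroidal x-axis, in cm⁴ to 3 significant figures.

Break the section into simple shapes (no overlaps), measuring from the bottom-left corner of the bounding box.
Flange: 9 × 3, A = 27 cm², y = 16.5 cm, Ī = 20.25 cm⁴.
Web: 1 × 15, A = 15 cm², y = 7.5 cm, Ī = 281.25 cm⁴.
Centroid: ȳ = ΣA·y / ΣA = 13.286 cm.
Transfer each piece to the centroidal x-axis using Ī + A·d² with d = y − 13.286:
  flange: d = 3.2143 cm → contributes +299.2 cm⁴
  web: d = -5.7857 cm → contributes +783.37 cm⁴
Total I = 1082.6 cm⁴.

Ix ≈ 1080 cm⁴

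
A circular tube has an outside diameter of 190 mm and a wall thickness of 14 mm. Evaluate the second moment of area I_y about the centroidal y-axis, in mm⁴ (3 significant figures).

Split into non-overlapping primitives; take the origin at the lower-left of the bounding box.
Outer circle: ⌀190, A = 28 353 mm², x = 95 mm, Ī = 63 971 171 mm⁴.
Bore (subtracted): ⌀162, A = 20 612 mm², x = 95 mm, Ī = 33 808 816 mm⁴.
By symmetry the centroid is at mid-width, x̄ = 95 mm.
All pieces are centred on the centroidal y-axis, so I = ΣĪ (holes subtracted) = 30 162 356 mm⁴.

I_y ≈ 3.02 × 10⁷ mm⁴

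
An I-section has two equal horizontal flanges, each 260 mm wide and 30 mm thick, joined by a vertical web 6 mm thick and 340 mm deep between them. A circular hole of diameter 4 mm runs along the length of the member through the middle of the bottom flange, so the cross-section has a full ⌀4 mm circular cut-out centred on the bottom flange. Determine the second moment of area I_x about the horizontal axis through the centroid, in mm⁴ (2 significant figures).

Split into non-overlapping primitives; take the origin at the lower-left of the bounding box.
Bottom flange: 260 × 30, A = 7 800 mm², y = 15 mm, Ī = 585 000 mm⁴.
Web: 6 × 340, A = 2 040 mm², y = 200 mm, Ī = 19 652 000 mm⁴.
Top flange: 260 × 30, A = 7 800 mm², y = 385 mm, Ī = 585 000 mm⁴.
Hole (subtracted): ⌀4, A = 12.57 mm², y = 15 mm, Ī = 12.57 mm⁴.
Centroid: ȳ = ΣA·y / ΣA = 200.1 mm.
Transfer each piece to the horizontal axis through the centroid using Ī + A·d² with d = y − 200.1:
  bottom flange: d = -185.1 mm → contributes +267 920 753 mm⁴
  web: d = -0.1319 mm → contributes +19 652 035 mm⁴
  top flange: d = 184.9 mm → contributes +267 159 518 mm⁴
  hole: d = -185.1 mm → contributes −430 710 mm⁴
Total I = 554 301 597 mm⁴.

I_x ≈ 5.5 × 10⁸ mm⁴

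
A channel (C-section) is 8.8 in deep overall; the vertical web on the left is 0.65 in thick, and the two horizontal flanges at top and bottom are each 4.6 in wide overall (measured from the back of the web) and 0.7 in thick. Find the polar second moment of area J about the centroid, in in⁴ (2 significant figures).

J ≈ 150 in⁴

Treat the section as a set of non-overlapping primitives; coordinates are from the bounding-box lower-left.
Web: 0.65 × 8.8, A = 5.72 in², y = 4.4 in, Ī = 36.91 in⁴.
Top flange (beyond web): 3.95 × 0.7, A = 2.765 in², y = 8.45 in, Ī = 0.1129 in⁴.
Bottom flange (beyond web): 3.95 × 0.7, A = 2.765 in², y = 0.35 in, Ī = 0.1129 in⁴.
By symmetry the centroid is at mid-height, ȳ = 4.4 in.
Transfer each piece to the centroidal x-axis using Ī + A·d² with d = y − 4.4:
  web: d = 0 in → contributes +36.91 in⁴
  top flange (beyond web): d = 4.05 in → contributes +45.47 in⁴
  bottom flange (beyond web): d = -4.05 in → contributes +45.47 in⁴
Total I = 127.8 in⁴.
For the y-axis: x̄ = 1.456 in.
Repeating about the centroidal y-axis gives I_y = 22.27 in⁴.
Polar second moment: J = I_x + I_y = 150.1 in⁴.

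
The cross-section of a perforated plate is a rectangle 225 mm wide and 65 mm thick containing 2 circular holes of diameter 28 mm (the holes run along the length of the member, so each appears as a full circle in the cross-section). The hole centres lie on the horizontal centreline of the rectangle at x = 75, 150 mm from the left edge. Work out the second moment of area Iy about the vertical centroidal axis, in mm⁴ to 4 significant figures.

Iy ≈ 5.991 × 10⁷ mm⁴

Treat the section as a set of non-overlapping primitives; coordinates are from the bounding-box lower-left.
Plate: 225 × 65, A = 14 625 mm², x = 112.5 mm, Ī = 61 699 219 mm⁴.
Hole 1 (subtracted): ⌀28, A = 615.752 mm², x = 75 mm, Ī = 30171.9 mm⁴.
Hole 2 (subtracted): ⌀28, A = 615.752 mm², x = 150 mm, Ī = 30171.9 mm⁴.
By symmetry the centroid is at mid-width, x̄ = 112.5 mm.
Transfer each piece to the vertical centroidal axis using Ī + A·d² with d = x − 112.5:
  plate: d = 0 mm → contributes +61 699 219 mm⁴
  hole 1: d = -37.5 mm → contributes −896 073 mm⁴
  hole 2: d = 37.5 mm → contributes −896 073 mm⁴
Total I = 59 907 072 mm⁴.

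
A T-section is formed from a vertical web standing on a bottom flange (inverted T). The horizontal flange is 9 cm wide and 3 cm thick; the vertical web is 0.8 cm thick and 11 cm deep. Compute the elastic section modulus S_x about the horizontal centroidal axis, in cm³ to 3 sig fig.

S_x ≈ 40.3 cm³

Break the section into simple shapes (no overlaps), measuring from the bottom-left corner of the bounding box.
Flange: 9 × 3, A = 27 cm², y = 1.5 cm, Ī = 20.25 cm⁴.
Web: 0.8 × 11, A = 8.8 cm², y = 8.5 cm, Ī = 88.733 cm⁴.
Centroid: ȳ = ΣA·y / ΣA = 3.2207 cm.
Transfer each piece to the horizontal centroidal axis using Ī + A·d² with d = y − 3.2207:
  flange: d = -1.7207 cm → contributes +100.19 cm⁴
  web: d = 5.2793 cm → contributes +334 cm⁴
Total I = 434.19 cm⁴.
Extreme fibre distance c = 10.779 cm; S = I/c = 40.28 cm³.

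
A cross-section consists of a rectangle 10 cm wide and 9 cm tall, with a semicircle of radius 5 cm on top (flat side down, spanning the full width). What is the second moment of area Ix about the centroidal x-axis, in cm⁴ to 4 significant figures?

Ix ≈ 1875 cm⁴

Treat the section as a set of non-overlapping primitives; coordinates are from the bounding-box lower-left.
Rectangular body: 10 × 9, A = 90 cm², y = 4.5 cm, Ī = 607.5 cm⁴.
Semicircular cap: semicircle r = 5, A = 39.2699 cm², y = 11.1221 cm, Ī = 68.5981 cm⁴.
Centroid: ȳ = ΣA·y / ΣA = 6.51167 cm.
Transfer each piece to the centroidal x-axis using Ī + A·d² with d = y − 6.51167:
  rectangular body: d = -2.01167 cm → contributes +971.712 cm⁴
  semicircular cap: d = 4.6104 cm → contributes +903.311 cm⁴
Total I = 1875.02 cm⁴.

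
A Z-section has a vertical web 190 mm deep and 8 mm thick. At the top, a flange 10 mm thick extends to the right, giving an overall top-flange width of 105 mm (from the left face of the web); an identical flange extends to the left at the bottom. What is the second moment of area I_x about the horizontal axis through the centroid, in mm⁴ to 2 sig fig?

I_x ≈ 2.0 × 10⁷ mm⁴

Split into non-overlapping primitives; take the origin at the lower-left of the bounding box.
Web: 8 × 190, A = 1 520 mm², y = 95 mm, Ī = 4 572 667 mm⁴.
Top flange (beyond web): 97 × 10, A = 970 mm², y = 185 mm, Ī = 8 083 mm⁴.
Bottom flange (beyond web): 97 × 10, A = 970 mm², y = 5 mm, Ī = 8 083 mm⁴.
Centroid: ȳ = ΣA·y / ΣA = 95 mm.
Transfer each piece to the horizontal axis through the centroid using Ī + A·d² with d = y − 95:
  web: d = 0 mm → contributes +4 572 667 mm⁴
  top flange (beyond web): d = 90 mm → contributes +7 865 083 mm⁴
  bottom flange (beyond web): d = -90 mm → contributes +7 865 083 mm⁴
Total I = 20 302 833 mm⁴.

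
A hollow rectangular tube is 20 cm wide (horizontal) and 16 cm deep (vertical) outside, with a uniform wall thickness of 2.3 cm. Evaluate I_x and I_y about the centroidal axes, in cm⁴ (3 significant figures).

I_x ≈ 4930 cm⁴, I_y ≈ 7200 cm⁴

Treat the section as a set of non-overlapping primitives; coordinates are from the bounding-box lower-left.
Outer rectangle: 20 × 16, A = 320 cm², y = 8 cm, Ī = 6826.7 cm⁴.
Inner void (subtracted): 15.4 × 11.4, A = 175.56 cm², y = 8 cm, Ī = 1901.3 cm⁴.
By symmetry the centroid is at mid-height, ȳ = 8 cm.
All pieces are centred on the centroidal x-axis, so I = ΣĪ (holes subtracted) = 4925.4 cm⁴.
Repeating about the centroidal y-axis gives I_y = 7 197 cm⁴.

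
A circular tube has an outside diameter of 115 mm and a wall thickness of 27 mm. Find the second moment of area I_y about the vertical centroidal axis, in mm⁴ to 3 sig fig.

I_y ≈ 7.91 × 10⁶ mm⁴

Split into non-overlapping primitives; take the origin at the lower-left of the bounding box.
Outer circle: ⌀115, A = 10 387 mm², x = 57.5 mm, Ī = 8 585 414 mm⁴.
Bore (subtracted): ⌀61, A = 2922.5 mm², x = 57.5 mm, Ī = 679 656 mm⁴.
By symmetry the centroid is at mid-width, x̄ = 57.5 mm.
All pieces are centred on the vertical centroidal axis, so I = ΣĪ (holes subtracted) = 7 905 758 mm⁴.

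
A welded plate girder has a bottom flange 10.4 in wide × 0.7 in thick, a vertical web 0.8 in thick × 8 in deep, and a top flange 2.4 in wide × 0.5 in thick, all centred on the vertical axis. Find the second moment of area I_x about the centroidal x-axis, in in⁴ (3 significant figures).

Decompose the section into non-overlapping parts with the origin at the bottom-left of its bounding rectangle.
Bottom plate: 10.4 × 0.7, A = 7.28 in², y = 0.35 in, Ī = 0.29727 in⁴.
Web plate: 0.8 × 8, A = 6.4 in², y = 4.7 in, Ī = 34.133 in⁴.
Top plate: 2.4 × 0.5, A = 1.2 in², y = 8.95 in, Ī = 0.025 in⁴.
Centroid: ȳ = ΣA·y / ΣA = 2.9145 in.
Transfer each piece to the centroidal x-axis using Ī + A·d² with d = y − 2.9145:
  bottom plate: d = -2.5645 in → contributes +48.176 in⁴
  web plate: d = 1.7855 in → contributes +54.536 in⁴
  top plate: d = 6.0355 in → contributes +43.737 in⁴
Total I = 146.45 in⁴.

I_x ≈ 146 in⁴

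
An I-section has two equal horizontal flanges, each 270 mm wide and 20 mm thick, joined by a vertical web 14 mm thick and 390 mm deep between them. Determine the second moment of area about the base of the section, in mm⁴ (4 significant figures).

I_base ≈ 1.275 × 10⁹ mm⁴

Split into non-overlapping primitives; take the origin at the lower-left of the bounding box.
Bottom flange: 270 × 20, A = 5 400 mm², y = 10 mm, Ī = 180 000 mm⁴.
Web: 14 × 390, A = 5 460 mm², y = 215 mm, Ī = 69 205 500 mm⁴.
Top flange: 270 × 20, A = 5 400 mm², y = 420 mm, Ī = 180 000 mm⁴.
Transfer each piece to the base of the section using Ī + A·d² with d = y − 0:
  bottom flange: d = 10 mm → contributes +720 000 mm⁴
  web: d = 215 mm → contributes +321 594 000 mm⁴
  top flange: d = 420 mm → contributes +952 740 000 mm⁴
Total I = 1 275 054 000 mm⁴.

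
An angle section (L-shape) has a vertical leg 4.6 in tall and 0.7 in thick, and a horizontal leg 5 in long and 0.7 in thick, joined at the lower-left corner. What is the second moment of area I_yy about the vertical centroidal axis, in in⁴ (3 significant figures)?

Treat the section as a set of non-overlapping primitives; coordinates are from the bounding-box lower-left.
Vertical leg: 0.7 × 4.6, A = 3.22 in², x = 0.35 in, Ī = 0.13148 in⁴.
Horizontal leg (remainder): 4.3 × 0.7, A = 3.01 in², x = 2.85 in, Ī = 4.6379 in⁴.
Centroid: x̄ = ΣA·x / ΣA = 1.5579 in.
Transfer each piece to the vertical centroidal axis using Ī + A·d² with d = x − 1.5579:
  vertical leg: d = -1.2079 in → contributes +4.8293 in⁴
  horizontal leg (remainder): d = 1.2921 in → contributes +9.6634 in⁴
Total I = 14.493 in⁴.

I_yy ≈ 14.5 in⁴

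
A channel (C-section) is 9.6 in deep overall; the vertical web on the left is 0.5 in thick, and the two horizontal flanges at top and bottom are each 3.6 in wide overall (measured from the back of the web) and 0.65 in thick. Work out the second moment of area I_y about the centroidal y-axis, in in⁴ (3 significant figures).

I_y ≈ 10.4 in⁴

Break the section into simple shapes (no overlaps), measuring from the bottom-left corner of the bounding box.
Web: 0.5 × 9.6, A = 4.8 in², x = 0.25 in, Ī = 0.1 in⁴.
Top flange (beyond web): 3.1 × 0.65, A = 2.015 in², x = 2.05 in, Ī = 1.6137 in⁴.
Bottom flange (beyond web): 3.1 × 0.65, A = 2.015 in², x = 2.05 in, Ī = 1.6137 in⁴.
Centroid: x̄ = ΣA·x / ΣA = 1.0715 in.
Transfer each piece to the centroidal y-axis using Ī + A·d² with d = x − 1.0715:
  web: d = -0.82152 in → contributes +3.3395 in⁴
  top flange (beyond web): d = 0.97848 in → contributes +3.5429 in⁴
  bottom flange (beyond web): d = 0.97848 in → contributes +3.5429 in⁴
Total I = 10.425 in⁴.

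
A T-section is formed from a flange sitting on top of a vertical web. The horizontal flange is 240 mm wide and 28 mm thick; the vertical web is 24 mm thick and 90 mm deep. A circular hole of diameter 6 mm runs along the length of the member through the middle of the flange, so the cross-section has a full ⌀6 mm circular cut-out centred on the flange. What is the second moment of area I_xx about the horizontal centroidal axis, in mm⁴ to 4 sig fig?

I_xx ≈ 7.581 × 10⁶ mm⁴

Treat the section as a set of non-overlapping primitives; coordinates are from the bounding-box lower-left.
Flange: 240 × 28, A = 6 720 mm², y = 104 mm, Ī = 439 040 mm⁴.
Web: 24 × 90, A = 2 160 mm², y = 45 mm, Ī = 1 458 000 mm⁴.
Hole (subtracted): ⌀6, A = 28.2743 mm², y = 104 mm, Ī = 63.6173 mm⁴.
Centroid: ȳ = ΣA·y / ΣA = 89.6028 mm.
Transfer each piece to the horizontal centroidal axis using Ī + A·d² with d = y − 89.6028:
  flange: d = 14.3972 mm → contributes +1 831 956 mm⁴
  web: d = -44.6028 mm → contributes +5 755 127 mm⁴
  hole: d = 14.3972 mm → contributes −5924.3 mm⁴
Total I = 7 581 158 mm⁴.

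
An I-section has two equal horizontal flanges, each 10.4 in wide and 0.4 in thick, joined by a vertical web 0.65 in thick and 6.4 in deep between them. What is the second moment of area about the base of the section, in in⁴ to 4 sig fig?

Split into non-overlapping primitives; take the origin at the lower-left of the bounding box.
Bottom flange: 10.4 × 0.4, A = 4.16 in², y = 0.2 in, Ī = 0.0554667 in⁴.
Web: 0.65 × 6.4, A = 4.16 in², y = 3.6 in, Ī = 14.1995 in⁴.
Top flange: 10.4 × 0.4, A = 4.16 in², y = 7 in, Ī = 0.0554667 in⁴.
Transfer each piece to a horizontal axis along the bottom face using Ī + A·d² with d = y − 0:
  bottom flange: d = 0.2 in → contributes +0.221867 in⁴
  web: d = 3.6 in → contributes +68.1131 in⁴
  top flange: d = 7 in → contributes +203.895 in⁴
Total I = 272.23 in⁴.

I_base ≈ 272.2 in⁴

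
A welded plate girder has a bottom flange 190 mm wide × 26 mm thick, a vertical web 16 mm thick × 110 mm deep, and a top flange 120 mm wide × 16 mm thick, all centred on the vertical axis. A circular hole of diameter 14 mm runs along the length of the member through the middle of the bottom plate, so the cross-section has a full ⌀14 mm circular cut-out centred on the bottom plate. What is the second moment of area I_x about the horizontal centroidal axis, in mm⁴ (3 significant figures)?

I_x ≈ 2.69 × 10⁷ mm⁴

Decompose the section into non-overlapping parts with the origin at the bottom-left of its bounding rectangle.
Bottom plate: 190 × 26, A = 4 940 mm², y = 13 mm, Ī = 278 287 mm⁴.
Web plate: 16 × 110, A = 1 760 mm², y = 81 mm, Ī = 1 774 667 mm⁴.
Top plate: 120 × 16, A = 1 920 mm², y = 144 mm, Ī = 40 960 mm⁴.
Hole (subtracted): ⌀14, A = 153.94 mm², y = 13 mm, Ī = 1885.7 mm⁴.
Centroid: ȳ = ΣA·y / ΣA = 56.846 mm.
Transfer each piece to the horizontal centroidal axis using Ī + A·d² with d = y − 56.846:
  bottom plate: d = -43.846 mm → contributes +9 775 146 mm⁴
  web plate: d = 24.154 mm → contributes +2 801 508 mm⁴
  top plate: d = 87.154 mm → contributes +14 625 051 mm⁴
  hole: d = -43.846 mm → contributes −297 823 mm⁴
Total I = 26 903 882 mm⁴.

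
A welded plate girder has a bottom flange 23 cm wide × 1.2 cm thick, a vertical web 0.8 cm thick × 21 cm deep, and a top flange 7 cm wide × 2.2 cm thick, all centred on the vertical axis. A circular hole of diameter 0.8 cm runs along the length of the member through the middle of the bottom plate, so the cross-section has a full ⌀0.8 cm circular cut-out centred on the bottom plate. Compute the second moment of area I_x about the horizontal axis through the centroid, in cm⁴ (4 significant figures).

I_x ≈ 5786 cm⁴

Break the section into simple shapes (no overlaps), measuring from the bottom-left corner of the bounding box.
Bottom plate: 23 × 1.2, A = 27.6 cm², y = 0.6 cm, Ī = 3.312 cm⁴.
Web plate: 0.8 × 21, A = 16.8 cm², y = 11.7 cm, Ī = 617.4 cm⁴.
Top plate: 7 × 2.2, A = 15.4 cm², y = 23.3 cm, Ī = 6.21133 cm⁴.
Hole (subtracted): ⌀0.8, A = 0.502655 cm², y = 0.6 cm, Ī = 0.0201062 cm⁴.
Centroid: ȳ = ΣA·y / ΣA = 9.6402 cm.
Transfer each piece to the horizontal axis through the centroid using Ī + A·d² with d = y − 9.6402:
  bottom plate: d = -9.0402 cm → contributes +2258.93 cm⁴
  web plate: d = 2.0598 cm → contributes +688.678 cm⁴
  top plate: d = 13.6598 cm → contributes +2879.7 cm⁴
  hole: d = -9.0402 cm → contributes −41.0997 cm⁴
Total I = 5786.21 cm⁴.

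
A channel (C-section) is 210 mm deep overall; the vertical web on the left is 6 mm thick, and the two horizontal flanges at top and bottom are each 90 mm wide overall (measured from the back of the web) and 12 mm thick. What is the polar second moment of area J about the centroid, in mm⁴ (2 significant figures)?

J ≈ 2.7 × 10⁷ mm⁴

Break the section into simple shapes (no overlaps), measuring from the bottom-left corner of the bounding box.
Web: 6 × 210, A = 1 260 mm², y = 105 mm, Ī = 4 630 500 mm⁴.
Top flange (beyond web): 84 × 12, A = 1 008 mm², y = 204 mm, Ī = 12 096 mm⁴.
Bottom flange (beyond web): 84 × 12, A = 1 008 mm², y = 6 mm, Ī = 12 096 mm⁴.
By symmetry the centroid is at mid-height, ȳ = 105 mm.
Transfer each piece to the centroidal x-axis using Ī + A·d² with d = y − 105:
  web: d = 0 mm → contributes +4 630 500 mm⁴
  top flange (beyond web): d = 99 mm → contributes +9 891 504 mm⁴
  bottom flange (beyond web): d = -99 mm → contributes +9 891 504 mm⁴
Total I = 24 413 508 mm⁴.
For the y-axis: x̄ = 30.69 mm.
Repeating about the centroidal y-axis gives I_y = 2 759 342 mm⁴.
Polar second moment: J = I_x + I_y = 27 172 850 mm⁴.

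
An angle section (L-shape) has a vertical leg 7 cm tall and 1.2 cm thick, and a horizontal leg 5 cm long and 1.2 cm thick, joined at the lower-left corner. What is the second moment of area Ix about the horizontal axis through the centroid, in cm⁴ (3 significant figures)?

Treat the section as a set of non-overlapping primitives; coordinates are from the bounding-box lower-left.
Vertical leg: 1.2 × 7, A = 8.4 cm², y = 3.5 cm, Ī = 34.3 cm⁴.
Horizontal leg (remainder): 3.8 × 1.2, A = 4.56 cm², y = 0.6 cm, Ī = 0.5472 cm⁴.
Centroid: ȳ = ΣA·y / ΣA = 2.4796 cm.
Transfer each piece to the horizontal axis through the centroid using Ī + A·d² with d = y − 2.4796:
  vertical leg: d = 1.0204 cm → contributes +43.046 cm⁴
  horizontal leg (remainder): d = -1.8796 cm → contributes +16.658 cm⁴
Total I = 59.703 cm⁴.

Ix ≈ 59.7 cm⁴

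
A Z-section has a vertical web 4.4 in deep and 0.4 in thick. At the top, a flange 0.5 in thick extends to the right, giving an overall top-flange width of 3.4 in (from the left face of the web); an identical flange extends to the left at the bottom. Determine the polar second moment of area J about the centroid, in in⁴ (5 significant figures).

J ≈ 25.253 in⁴

Treat the section as a set of non-overlapping primitives; coordinates are from the bounding-box lower-left.
Web: 0.4 × 4.4, A = 1.76 in², y = 2.2 in, Ī = 2.839467 in⁴.
Top flange (beyond web): 3 × 0.5, A = 1.5 in², y = 4.15 in, Ī = 0.03125 in⁴.
Bottom flange (beyond web): 3 × 0.5, A = 1.5 in², y = 0.25 in, Ī = 0.03125 in⁴.
Centroid: ȳ = ΣA·y / ΣA = 2.2 in.
Transfer each piece to the centroidal x-axis using Ī + A·d² with d = y − 2.2:
  web: d = 0 in → contributes +2.839467 in⁴
  top flange (beyond web): d = 1.95 in → contributes +5.735 in⁴
  bottom flange (beyond web): d = -1.95 in → contributes +5.735 in⁴
Total I = 14.30947 in⁴.
For the y-axis: x̄ = 3.2 in.
Repeating about the centroidal y-axis gives I_y = 10.94347 in⁴.
Polar second moment: J = I_x + I_y = 25.25293 in⁴.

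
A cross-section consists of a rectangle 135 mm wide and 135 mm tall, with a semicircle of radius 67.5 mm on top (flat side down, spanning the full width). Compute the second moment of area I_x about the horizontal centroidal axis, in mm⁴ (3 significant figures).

Split into non-overlapping primitives; take the origin at the lower-left of the bounding box.
Rectangular body: 135 × 135, A = 18 225 mm², y = 67.5 mm, Ī = 27 679 219 mm⁴.
Semicircular cap: semicircle r = 67.5, A = 7156.9 mm², y = 163.65 mm, Ī = 2 278 490 mm⁴.
Centroid: ȳ = ΣA·y / ΣA = 94.611 mm.
Transfer each piece to the horizontal centroidal axis using Ī + A·d² with d = y − 94.611:
  rectangular body: d = -27.111 mm → contributes +41 074 513 mm⁴
  semicircular cap: d = 69.037 mm → contributes +36 389 326 mm⁴
Total I = 77 463 838 mm⁴.

I_x ≈ 7.75 × 10⁷ mm⁴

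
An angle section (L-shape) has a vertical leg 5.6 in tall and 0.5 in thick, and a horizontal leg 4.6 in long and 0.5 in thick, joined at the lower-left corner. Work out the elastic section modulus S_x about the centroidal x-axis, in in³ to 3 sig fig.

Treat the section as a set of non-overlapping primitives; coordinates are from the bounding-box lower-left.
Vertical leg: 0.5 × 5.6, A = 2.8 in², y = 2.8 in, Ī = 7.3173 in⁴.
Horizontal leg (remainder): 4.1 × 0.5, A = 2.05 in², y = 0.25 in, Ī = 0.042708 in⁴.
Centroid: ȳ = ΣA·y / ΣA = 1.7222 in.
Transfer each piece to the centroidal x-axis using Ī + A·d² with d = y − 1.7222:
  vertical leg: d = 1.0778 in → contributes +10.57 in⁴
  horizontal leg (remainder): d = -1.4722 in → contributes +4.4856 in⁴
Total I = 15.056 in⁴.
Extreme fibre distance c = 3.8778 in; S = I/c = 3.8825 in³.

S_x ≈ 3.88 in³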